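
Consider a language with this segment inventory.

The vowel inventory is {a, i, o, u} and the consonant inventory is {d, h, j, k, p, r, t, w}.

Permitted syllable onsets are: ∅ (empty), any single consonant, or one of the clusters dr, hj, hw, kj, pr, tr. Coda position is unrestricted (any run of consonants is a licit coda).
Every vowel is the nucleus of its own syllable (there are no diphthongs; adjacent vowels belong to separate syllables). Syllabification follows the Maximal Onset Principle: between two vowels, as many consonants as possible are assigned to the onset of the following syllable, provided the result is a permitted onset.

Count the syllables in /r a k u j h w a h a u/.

Vowels present: a, u, a, a, u; each is a nucleus, giving 5 syllables.

5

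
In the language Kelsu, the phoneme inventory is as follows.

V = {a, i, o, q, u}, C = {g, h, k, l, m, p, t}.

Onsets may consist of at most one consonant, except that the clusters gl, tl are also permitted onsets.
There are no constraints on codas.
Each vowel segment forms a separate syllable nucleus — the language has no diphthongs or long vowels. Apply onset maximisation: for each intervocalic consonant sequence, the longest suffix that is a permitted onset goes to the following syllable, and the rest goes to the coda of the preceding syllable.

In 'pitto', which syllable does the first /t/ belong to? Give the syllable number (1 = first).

1

The vowels are i, o — 2 nuclei, so 2 syllables.
Between /i/ (V1) and /o/ (V2): /tt/ splits as /t/ + /t/ (/t/ is the longest suffix that is a licit onset).
So the parse is pit.to.
The first /t/ is in the coda of syllable 1 (/pit/).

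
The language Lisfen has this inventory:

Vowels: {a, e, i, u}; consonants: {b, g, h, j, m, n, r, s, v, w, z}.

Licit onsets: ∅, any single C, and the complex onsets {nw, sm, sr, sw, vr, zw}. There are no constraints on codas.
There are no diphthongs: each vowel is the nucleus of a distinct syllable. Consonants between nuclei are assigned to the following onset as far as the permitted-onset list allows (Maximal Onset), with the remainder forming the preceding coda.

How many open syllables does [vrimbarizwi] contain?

3

Nuclei (vowels): i, a, i, i → 4 syllables.
/i…a/ gap (V1→V2): /mb/; trying suffixes from longest down, /b/ is the first permitted one, so coda /m/ | onset /b/.
/a…i/ gap (V2→V3): /r/ is a single consonant, so it becomes the next onset.
/i…i/ gap (V3→V4): /zw/ — entire cluster is a permitted onset → onset /zw/, coda ∅.
So the parse is vrim.ba.ri.zwi.
Classifying each syllable: /vrim/ (closed), /ba/ (open), /ri/ (open), /zwi/ (open).
Open syllables: 3.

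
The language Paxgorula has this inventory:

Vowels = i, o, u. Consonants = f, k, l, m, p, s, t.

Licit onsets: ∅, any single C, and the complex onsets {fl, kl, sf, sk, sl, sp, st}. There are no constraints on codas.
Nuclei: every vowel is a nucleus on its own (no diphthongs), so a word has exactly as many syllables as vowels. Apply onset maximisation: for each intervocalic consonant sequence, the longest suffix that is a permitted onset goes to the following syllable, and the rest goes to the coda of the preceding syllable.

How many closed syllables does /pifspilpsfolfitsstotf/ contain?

5

Vowels present: i, i, o, i, o; each is a nucleus, giving 5 syllables.
/i…i/ gap (V1→V2): /fsp/ — longest licit onset from the right is /sp/, leaving /f/ as coda.
/i…o/ gap (V2→V3): cluster /lpsf/ — the longest permitted-onset suffix is /sf/; onset = /sf/, preceding coda = /lp/.
/o…i/ gap (V3→V4): /lf/; trying suffixes from longest down, /f/ is the first permitted one, so coda /l/ | onset /f/.
/i…o/ gap (V4→V5): /tsst/ splits as /ts/ + /st/ (/st/ is the longest suffix that is a licit onset).
Result: pif.spilp.sfol.fits.stotf.
Classifying each syllable: /pif/ (closed), /spilp/ (closed), /sfol/ (closed), /fits/ (closed), /stotf/ (closed).
Closed syllables: 5.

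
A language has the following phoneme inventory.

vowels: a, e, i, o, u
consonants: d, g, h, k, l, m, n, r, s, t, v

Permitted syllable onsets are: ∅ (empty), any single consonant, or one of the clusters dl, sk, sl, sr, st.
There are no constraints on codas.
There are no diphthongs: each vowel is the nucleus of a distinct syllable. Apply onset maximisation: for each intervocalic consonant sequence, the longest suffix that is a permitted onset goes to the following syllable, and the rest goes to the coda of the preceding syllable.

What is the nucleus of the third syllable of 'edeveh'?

e

Nuclei (vowels): e, e, e → 3 syllables.
The third nucleus (vowel 3 from the left) is /e/.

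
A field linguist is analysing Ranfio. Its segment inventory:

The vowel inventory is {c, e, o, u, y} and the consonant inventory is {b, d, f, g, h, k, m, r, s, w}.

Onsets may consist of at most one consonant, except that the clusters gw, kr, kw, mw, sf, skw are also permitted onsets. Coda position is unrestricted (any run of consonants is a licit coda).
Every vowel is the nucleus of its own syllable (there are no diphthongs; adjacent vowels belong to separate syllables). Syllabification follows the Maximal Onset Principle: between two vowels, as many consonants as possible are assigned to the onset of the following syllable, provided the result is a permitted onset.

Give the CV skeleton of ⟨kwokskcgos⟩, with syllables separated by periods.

CCVCC.CV.CVC

Vowels present: o, c, o; each is a nucleus, giving 3 syllables.
σ1/σ2 boundary: /ksk/; trying suffixes from longest down, /k/ is the first permitted one, so coda /ks/ | onset /k/.
σ2/σ3 boundary: /g/ is a single consonant, so it becomes the next onset.
So the parse is kwoks.kc.gos.
Mapping each syllable to C/V: /kwoks/ → CCVCC, /kc/ → CV, /gos/ → CVC.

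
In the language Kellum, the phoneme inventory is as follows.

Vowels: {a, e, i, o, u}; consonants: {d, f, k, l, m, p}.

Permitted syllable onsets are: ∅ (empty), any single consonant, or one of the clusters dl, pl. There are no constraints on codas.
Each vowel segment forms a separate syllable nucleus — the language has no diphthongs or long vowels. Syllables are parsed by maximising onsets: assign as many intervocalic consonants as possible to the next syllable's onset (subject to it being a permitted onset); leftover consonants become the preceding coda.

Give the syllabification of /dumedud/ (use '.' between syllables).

du.me.dud

Vowels present: u, e, u; each is a nucleus, giving 3 syllables.
V1 /u/ – V2 /e/: /m/ is a single consonant, so it becomes the next onset.
V2 /e/ – V3 /u/: just /d/ — single C goes to the following onset.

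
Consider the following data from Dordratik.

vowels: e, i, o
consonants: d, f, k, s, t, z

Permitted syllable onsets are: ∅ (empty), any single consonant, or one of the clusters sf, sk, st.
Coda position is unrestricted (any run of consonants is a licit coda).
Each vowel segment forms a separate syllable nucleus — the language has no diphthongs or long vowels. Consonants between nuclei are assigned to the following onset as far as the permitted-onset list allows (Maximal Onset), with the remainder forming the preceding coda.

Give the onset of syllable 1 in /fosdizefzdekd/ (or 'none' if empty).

f

Nuclei (vowels): o, i, e, e → 4 syllables.
σ1/σ2 boundary: /sd/; trying suffixes from longest down, /d/ is the first permitted one, so coda /s/ | onset /d/.
σ2/σ3 boundary: /z/ → onset of the next syllable (single consonants are always licit onsets).
σ3/σ4 boundary: /fzd/; trying suffixes from longest down, /d/ is the first permitted one, so coda /fz/ | onset /d/.
Putting it together: fos.di.zefz.dekd.
Syllable 1 is /fos/: onset /f/, nucleus /o/, coda /s/.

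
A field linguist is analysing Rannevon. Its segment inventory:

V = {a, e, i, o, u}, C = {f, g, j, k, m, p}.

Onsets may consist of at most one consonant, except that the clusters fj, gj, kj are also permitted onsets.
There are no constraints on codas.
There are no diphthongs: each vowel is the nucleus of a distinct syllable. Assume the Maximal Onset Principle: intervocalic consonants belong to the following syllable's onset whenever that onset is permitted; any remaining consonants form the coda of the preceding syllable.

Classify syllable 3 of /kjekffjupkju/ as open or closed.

open

Vowels present: e, u, u; each is a nucleus, giving 3 syllables.
/e…u/ gap (V1→V2): /kffj/ — longest licit onset from the right is /fj/, leaving /kf/ as coda.
/u…u/ gap (V2→V3): /pkj/; trying suffixes from longest down, /kj/ is the first permitted one, so coda /p/ | onset /kj/.
Putting it together: kjekf.fjup.kju.
Syllable 3 is /kju/; it ends in its nucleus with no coda, so it is open.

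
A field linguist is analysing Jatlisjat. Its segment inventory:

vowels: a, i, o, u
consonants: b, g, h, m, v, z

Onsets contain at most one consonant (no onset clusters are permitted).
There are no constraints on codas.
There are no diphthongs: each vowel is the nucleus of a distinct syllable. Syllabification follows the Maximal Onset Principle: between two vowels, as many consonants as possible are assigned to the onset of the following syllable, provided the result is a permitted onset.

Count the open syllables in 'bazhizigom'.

2

The vowels are a, i, i, o — 4 nuclei, so 4 syllables.
V1 /a/ – V2 /i/: /zh/ — longest licit onset from the right is /h/, leaving /z/ as coda.
V2 /i/ – V3 /i/: /z/ → onset of the next syllable (single consonants are always licit onsets).
V3 /i/ – V4 /o/: /g/ is a single consonant, so it becomes the next onset.
Putting it together: baz.hi.zi.gom.
Classifying each syllable: /baz/ (closed), /hi/ (open), /zi/ (open), /gom/ (closed).
Open syllables: 2.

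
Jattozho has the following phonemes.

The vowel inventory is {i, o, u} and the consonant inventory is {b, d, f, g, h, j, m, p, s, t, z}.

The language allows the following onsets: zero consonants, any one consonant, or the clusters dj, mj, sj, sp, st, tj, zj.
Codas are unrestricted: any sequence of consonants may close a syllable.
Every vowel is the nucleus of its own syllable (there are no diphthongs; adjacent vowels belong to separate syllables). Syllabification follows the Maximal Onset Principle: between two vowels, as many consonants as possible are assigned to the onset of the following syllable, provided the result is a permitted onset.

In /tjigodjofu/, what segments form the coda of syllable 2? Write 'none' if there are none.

none

The vowels are i, o, o, u — 4 nuclei, so 4 syllables.
σ1/σ2 boundary: just /g/ — single C goes to the following onset.
σ2/σ3 boundary: /dj/ — entire cluster is a permitted onset → onset /dj/, coda ∅.
σ3/σ4 boundary: just /f/ — single C goes to the following onset.
Putting it together: tji.go.djo.fu.
Syllable 2 is /go/: onset /g/, nucleus /o/, coda ∅.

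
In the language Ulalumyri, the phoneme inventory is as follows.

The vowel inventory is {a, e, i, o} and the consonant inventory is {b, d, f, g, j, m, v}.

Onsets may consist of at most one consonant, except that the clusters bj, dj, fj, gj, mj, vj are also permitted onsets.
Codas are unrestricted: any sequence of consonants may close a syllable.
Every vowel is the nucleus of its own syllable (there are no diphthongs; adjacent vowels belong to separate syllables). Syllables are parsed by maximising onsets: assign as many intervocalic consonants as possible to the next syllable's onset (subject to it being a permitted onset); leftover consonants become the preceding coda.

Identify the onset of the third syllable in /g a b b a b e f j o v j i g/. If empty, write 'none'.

b

Vowels present: a, a, e, o, i; each is a nucleus, giving 5 syllables.
Between /a/ (V1) and /a/ (V2): /bb/ splits as /b/ + /b/ (/b/ is the longest suffix that is a licit onset).
Between /a/ (V2) and /e/ (V3): /b/ → onset of the next syllable (single consonants are always licit onsets).
Between /e/ (V3) and /o/ (V4): /fj/ is a licit onset in full, so it all attaches to the next syllable.
Between /o/ (V4) and /i/ (V5): /vj/ is a licit onset in full, so it all attaches to the next syllable.
Putting it together: gab.ba.be.fjo.vjig.
Syllable 3 is /be/: onset /b/, nucleus /e/, coda ∅.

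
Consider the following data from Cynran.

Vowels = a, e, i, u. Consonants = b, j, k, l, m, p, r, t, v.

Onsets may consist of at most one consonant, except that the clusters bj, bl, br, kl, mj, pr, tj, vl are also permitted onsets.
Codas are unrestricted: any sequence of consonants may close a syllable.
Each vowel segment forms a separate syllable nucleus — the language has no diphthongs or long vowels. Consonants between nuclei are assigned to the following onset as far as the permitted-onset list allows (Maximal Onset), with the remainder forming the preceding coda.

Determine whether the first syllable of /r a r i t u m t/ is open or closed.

open

Vowels present: a, i, u; each is a nucleus, giving 3 syllables.
V1 /a/ – V2 /i/: /r/ → onset of the next syllable (single consonants are always licit onsets).
V2 /i/ – V3 /u/: /t/ is a single consonant, so it becomes the next onset.
So the parse is ra.ri.tumt.
Syllable 1 is /ra/; it ends in its nucleus with no coda, so it is open.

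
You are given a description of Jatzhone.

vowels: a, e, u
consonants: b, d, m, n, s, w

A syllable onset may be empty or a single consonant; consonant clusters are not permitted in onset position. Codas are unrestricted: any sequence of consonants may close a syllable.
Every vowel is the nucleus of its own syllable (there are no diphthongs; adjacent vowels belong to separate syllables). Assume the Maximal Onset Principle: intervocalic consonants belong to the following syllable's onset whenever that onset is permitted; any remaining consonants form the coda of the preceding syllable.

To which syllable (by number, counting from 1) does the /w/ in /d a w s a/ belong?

1

Vowels present: a, a; each is a nucleus, giving 2 syllables.
/a…a/ gap (V1→V2): /ws/ splits as /w/ + /s/ (/s/ is the longest suffix that is a licit onset).
So the parse is daw.sa.
The /w/ is in the coda of syllable 1 (/daw/).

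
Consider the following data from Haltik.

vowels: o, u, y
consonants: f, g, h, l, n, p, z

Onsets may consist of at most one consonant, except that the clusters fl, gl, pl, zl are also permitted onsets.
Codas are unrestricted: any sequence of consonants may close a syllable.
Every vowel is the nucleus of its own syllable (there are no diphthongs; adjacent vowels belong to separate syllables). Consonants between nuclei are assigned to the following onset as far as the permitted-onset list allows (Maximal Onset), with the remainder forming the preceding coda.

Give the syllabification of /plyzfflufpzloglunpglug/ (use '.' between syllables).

Nuclei (vowels): y, u, o, u, u → 5 syllables.
V1 /y/ – V2 /u/: /zffl/ — longest licit onset from the right is /fl/, leaving /zf/ as coda.
V2 /u/ – V3 /o/: /fpzl/ splits as /fp/ + /zl/ (/zl/ is the longest suffix that is a licit onset).
V3 /o/ – V4 /u/: /gl/ — entire cluster is a permitted onset → onset /gl/, coda ∅.
V4 /u/ – V5 /u/: /npgl/ splits as /np/ + /gl/ (/gl/ is the longest suffix that is a licit onset).

plyzf.flufp.zlo.glunp.glug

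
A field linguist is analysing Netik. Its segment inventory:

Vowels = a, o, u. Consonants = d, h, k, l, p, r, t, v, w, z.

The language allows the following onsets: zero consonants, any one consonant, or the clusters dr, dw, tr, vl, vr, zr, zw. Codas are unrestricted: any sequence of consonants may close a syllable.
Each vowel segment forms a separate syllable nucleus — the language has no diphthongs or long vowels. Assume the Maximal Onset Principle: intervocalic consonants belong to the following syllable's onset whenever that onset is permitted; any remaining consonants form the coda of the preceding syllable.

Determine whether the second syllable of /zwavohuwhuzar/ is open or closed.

The vowels are a, o, u, u, a — 5 nuclei, so 5 syllables.
Between /a/ (V1) and /o/ (V2): just /v/ — single C goes to the following onset.
Between /o/ (V2) and /u/ (V3): /h/ is a single consonant, so it becomes the next onset.
Between /u/ (V3) and /u/ (V4): /wh/; trying suffixes from longest down, /h/ is the first permitted one, so coda /w/ | onset /h/.
Between /u/ (V4) and /a/ (V5): /z/ → onset of the next syllable (single consonants are always licit onsets).
So the parse is zwa.vo.huw.hu.zar.
Syllable 2 is /vo/; it ends in its nucleus with no coda, so it is open.

open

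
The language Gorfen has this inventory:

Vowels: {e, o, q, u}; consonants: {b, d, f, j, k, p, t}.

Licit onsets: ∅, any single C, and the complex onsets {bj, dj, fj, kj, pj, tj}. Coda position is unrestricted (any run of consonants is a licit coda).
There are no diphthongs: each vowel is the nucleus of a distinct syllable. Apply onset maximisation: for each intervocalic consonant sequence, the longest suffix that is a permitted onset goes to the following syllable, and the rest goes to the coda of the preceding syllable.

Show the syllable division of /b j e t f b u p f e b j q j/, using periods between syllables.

Vowels present: e, u, e, q; each is a nucleus, giving 4 syllables.
V1 /e/ – V2 /u/: /tfb/ splits as /tf/ + /b/ (/b/ is the longest suffix that is a licit onset).
V2 /u/ – V3 /e/: cluster /pf/ — the longest permitted-onset suffix is /f/; onset = /f/, preceding coda = /p/.
V3 /e/ – V4 /q/: /bj/ — entire cluster is a permitted onset → onset /bj/, coda ∅.

bjetf.bup.fe.bjqj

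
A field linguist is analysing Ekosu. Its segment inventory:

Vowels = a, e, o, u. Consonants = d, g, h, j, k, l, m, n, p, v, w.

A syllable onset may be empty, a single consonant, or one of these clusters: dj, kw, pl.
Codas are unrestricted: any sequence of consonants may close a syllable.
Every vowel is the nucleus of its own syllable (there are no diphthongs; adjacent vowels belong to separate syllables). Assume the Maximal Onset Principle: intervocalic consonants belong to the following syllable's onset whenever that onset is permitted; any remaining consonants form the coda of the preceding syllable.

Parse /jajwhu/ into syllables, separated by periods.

Nuclei (vowels): a, u → 2 syllables.
V1 /a/ – V2 /u/: /jwh/ — longest licit onset from the right is /h/, leaving /jw/ as coda.

jajw.hu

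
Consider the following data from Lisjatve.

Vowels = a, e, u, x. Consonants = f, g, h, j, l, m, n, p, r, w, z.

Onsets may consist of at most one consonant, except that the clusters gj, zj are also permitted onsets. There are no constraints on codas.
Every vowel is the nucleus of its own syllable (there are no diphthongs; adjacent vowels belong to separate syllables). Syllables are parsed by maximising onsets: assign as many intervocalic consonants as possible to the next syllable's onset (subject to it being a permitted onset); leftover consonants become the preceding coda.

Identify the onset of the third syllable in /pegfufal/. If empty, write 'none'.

f

Nuclei (vowels): e, u, a → 3 syllables.
Between /e/ (V1) and /u/ (V2): cluster /gf/ — the longest permitted-onset suffix is /f/; onset = /f/, preceding coda = /g/.
Between /u/ (V2) and /a/ (V3): just /f/ — single C goes to the following onset.
Result: peg.fu.fal.
Syllable 3 is /fal/: onset /f/, nucleus /a/, coda /l/.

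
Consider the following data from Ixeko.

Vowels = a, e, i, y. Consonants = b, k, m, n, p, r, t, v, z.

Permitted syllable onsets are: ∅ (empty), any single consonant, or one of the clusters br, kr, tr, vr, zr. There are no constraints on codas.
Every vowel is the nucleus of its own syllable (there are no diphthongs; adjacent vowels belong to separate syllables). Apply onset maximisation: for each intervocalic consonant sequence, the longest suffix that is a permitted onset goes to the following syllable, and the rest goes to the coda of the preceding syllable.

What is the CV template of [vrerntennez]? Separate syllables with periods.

CCVCC.CVC.CVC

Vowels present: e, e, e; each is a nucleus, giving 3 syllables.
σ1/σ2 boundary: /rnt/ splits as /rn/ + /t/ (/t/ is the longest suffix that is a licit onset).
σ2/σ3 boundary: /nn/ — longest licit onset from the right is /n/, leaving /n/ as coda.
So the parse is vrern.ten.nez.
Mapping each syllable to C/V: /vrern/ → CCVCC, /ten/ → CVC, /nez/ → CVC.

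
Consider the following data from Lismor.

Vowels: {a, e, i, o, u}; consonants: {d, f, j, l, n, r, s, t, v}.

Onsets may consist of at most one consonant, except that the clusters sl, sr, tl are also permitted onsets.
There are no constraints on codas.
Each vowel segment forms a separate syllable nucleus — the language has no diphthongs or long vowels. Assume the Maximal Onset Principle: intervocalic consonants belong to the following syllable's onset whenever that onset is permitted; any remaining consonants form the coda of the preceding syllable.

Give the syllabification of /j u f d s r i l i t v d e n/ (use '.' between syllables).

jufd.sri.litv.den

Nuclei (vowels): u, i, i, e → 4 syllables.
V1 /u/ – V2 /i/: /fdsr/; trying suffixes from longest down, /sr/ is the first permitted one, so coda /fd/ | onset /sr/.
V2 /i/ – V3 /i/: /l/ → onset of the next syllable (single consonants are always licit onsets).
V3 /i/ – V4 /e/: /tvd/; trying suffixes from longest down, /d/ is the first permitted one, so coda /tv/ | onset /d/.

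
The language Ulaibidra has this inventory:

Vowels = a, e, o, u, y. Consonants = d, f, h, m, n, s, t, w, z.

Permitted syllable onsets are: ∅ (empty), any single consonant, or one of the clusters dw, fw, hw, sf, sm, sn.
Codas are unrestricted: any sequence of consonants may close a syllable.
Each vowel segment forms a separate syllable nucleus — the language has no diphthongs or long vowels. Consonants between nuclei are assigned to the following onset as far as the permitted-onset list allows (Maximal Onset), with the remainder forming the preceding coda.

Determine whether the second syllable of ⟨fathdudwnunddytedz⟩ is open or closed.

closed

Nuclei (vowels): a, u, u, y, e → 5 syllables.
V1 /a/ – V2 /u/: /thd/ splits as /th/ + /d/ (/d/ is the longest suffix that is a licit onset).
V2 /u/ – V3 /u/: /dwn/ — longest licit onset from the right is /n/, leaving /dw/ as coda.
V3 /u/ – V4 /y/: /ndd/; trying suffixes from longest down, /d/ is the first permitted one, so coda /nd/ | onset /d/.
V4 /y/ – V5 /e/: just /t/ — single C goes to the following onset.
Putting it together: fath.dudw.nund.dy.tedz.
Syllable 2 is /dudw/ with coda /dw/, so it is closed.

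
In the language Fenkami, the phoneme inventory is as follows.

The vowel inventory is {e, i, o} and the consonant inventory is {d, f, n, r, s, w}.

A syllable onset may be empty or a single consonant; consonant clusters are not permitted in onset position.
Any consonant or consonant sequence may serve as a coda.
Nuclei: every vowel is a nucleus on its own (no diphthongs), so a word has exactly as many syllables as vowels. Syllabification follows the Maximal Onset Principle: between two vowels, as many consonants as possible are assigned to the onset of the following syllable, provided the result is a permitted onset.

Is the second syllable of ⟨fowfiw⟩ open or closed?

Vowels present: o, i; each is a nucleus, giving 2 syllables.
σ1/σ2 boundary: /wf/ — longest licit onset from the right is /f/, leaving /w/ as coda.
Syllabification: fow.fiw.
Syllable 2 is /fiw/ with coda /w/, so it is closed.

closed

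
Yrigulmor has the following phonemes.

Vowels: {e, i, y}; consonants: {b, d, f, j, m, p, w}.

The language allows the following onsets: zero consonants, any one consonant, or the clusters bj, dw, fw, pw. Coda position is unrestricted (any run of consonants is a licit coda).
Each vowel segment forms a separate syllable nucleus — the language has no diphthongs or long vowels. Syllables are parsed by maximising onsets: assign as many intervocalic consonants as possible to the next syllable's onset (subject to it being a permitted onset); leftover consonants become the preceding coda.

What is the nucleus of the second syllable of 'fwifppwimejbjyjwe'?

i

The vowels are i, i, e, y, e — 5 nuclei, so 5 syllables.
The second nucleus (vowel 2 from the left) is /i/.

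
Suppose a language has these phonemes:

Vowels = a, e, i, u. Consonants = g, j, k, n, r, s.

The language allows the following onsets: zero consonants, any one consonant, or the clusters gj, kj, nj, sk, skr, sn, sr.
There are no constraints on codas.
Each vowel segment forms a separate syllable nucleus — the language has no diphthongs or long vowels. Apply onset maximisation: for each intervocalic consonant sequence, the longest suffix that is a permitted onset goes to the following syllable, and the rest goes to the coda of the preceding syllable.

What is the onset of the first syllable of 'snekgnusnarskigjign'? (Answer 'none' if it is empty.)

sn

The vowels are e, u, a, i, i — 5 nuclei, so 5 syllables.
/e…u/ gap (V1→V2): /kgn/ splits as /kg/ + /n/ (/n/ is the longest suffix that is a licit onset).
/u…a/ gap (V2→V3): cluster /sn/ — /sn/ is itself a permitted onset, so the whole cluster goes right; preceding coda = ∅.
/a…i/ gap (V3→V4): /rsk/; trying suffixes from longest down, /sk/ is the first permitted one, so coda /r/ | onset /sk/.
/i…i/ gap (V4→V5): /gj/ is a licit onset in full, so it all attaches to the next syllable.
So the parse is snekg.nu.snar.ski.gjign.
Syllable 1 is /snekg/: onset /sn/, nucleus /e/, coda /kg/.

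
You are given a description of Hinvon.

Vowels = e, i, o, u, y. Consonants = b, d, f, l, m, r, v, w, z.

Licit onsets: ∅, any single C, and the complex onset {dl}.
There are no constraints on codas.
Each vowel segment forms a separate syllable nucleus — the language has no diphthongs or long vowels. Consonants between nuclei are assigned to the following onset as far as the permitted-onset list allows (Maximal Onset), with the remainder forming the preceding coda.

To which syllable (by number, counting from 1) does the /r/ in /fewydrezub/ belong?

The vowels are e, y, e, u — 4 nuclei, so 4 syllables.
σ1/σ2 boundary: just /w/ — single C goes to the following onset.
σ2/σ3 boundary: /dr/; trying suffixes from longest down, /r/ is the first permitted one, so coda /d/ | onset /r/.
σ3/σ4 boundary: just /z/ — single C goes to the following onset.
Result: fe.wyd.re.zub.
The /r/ is in the onset of syllable 3 (/re/).

3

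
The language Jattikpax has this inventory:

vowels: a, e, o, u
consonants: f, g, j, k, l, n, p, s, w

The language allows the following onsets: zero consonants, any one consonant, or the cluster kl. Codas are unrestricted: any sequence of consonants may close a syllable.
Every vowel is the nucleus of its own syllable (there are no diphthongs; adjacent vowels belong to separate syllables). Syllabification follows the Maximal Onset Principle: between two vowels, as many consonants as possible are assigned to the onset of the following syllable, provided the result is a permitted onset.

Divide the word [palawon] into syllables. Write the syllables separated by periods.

Nuclei (vowels): a, a, o → 3 syllables.
V1 /a/ – V2 /a/: /l/ → onset of the next syllable (single consonants are always licit onsets).
V2 /a/ – V3 /o/: /w/ → onset of the next syllable (single consonants are always licit onsets).

pa.la.won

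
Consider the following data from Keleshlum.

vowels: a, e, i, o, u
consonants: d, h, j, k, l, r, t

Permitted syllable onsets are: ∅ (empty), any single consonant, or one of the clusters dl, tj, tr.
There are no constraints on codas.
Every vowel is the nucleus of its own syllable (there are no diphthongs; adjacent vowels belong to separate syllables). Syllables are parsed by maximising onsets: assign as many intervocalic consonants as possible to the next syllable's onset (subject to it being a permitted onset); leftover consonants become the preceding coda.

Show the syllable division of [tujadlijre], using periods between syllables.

tu.ja.dlij.re

Vowels present: u, a, i, e; each is a nucleus, giving 4 syllables.
Between /u/ (V1) and /a/ (V2): /j/ → onset of the next syllable (single consonants are always licit onsets).
Between /a/ (V2) and /i/ (V3): /dl/ — entire cluster is a permitted onset → onset /dl/, coda ∅.
Between /i/ (V3) and /e/ (V4): /jr/ splits as /j/ + /r/ (/r/ is the longest suffix that is a licit onset).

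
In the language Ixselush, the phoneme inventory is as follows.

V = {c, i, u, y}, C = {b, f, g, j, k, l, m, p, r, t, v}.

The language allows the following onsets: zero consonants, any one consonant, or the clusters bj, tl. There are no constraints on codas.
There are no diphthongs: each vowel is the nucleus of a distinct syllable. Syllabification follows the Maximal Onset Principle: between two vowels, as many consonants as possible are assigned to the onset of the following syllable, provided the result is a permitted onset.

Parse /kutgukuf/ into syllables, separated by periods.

The vowels are u, u, u — 3 nuclei, so 3 syllables.
V1 /u/ – V2 /u/: /tg/ splits as /t/ + /g/ (/g/ is the longest suffix that is a licit onset).
V2 /u/ – V3 /u/: /k/ is a single consonant, so it becomes the next onset.

kut.gu.kuf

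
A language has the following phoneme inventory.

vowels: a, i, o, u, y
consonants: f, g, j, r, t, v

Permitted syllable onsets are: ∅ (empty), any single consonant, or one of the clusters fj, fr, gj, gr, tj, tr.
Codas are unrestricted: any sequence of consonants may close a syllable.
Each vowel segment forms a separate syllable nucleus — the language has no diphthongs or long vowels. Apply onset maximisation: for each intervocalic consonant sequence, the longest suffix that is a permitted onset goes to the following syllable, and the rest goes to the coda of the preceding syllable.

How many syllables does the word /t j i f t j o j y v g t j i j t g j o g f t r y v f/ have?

6

The vowels are i, o, y, i, o, y — 6 nuclei, so 6 syllables.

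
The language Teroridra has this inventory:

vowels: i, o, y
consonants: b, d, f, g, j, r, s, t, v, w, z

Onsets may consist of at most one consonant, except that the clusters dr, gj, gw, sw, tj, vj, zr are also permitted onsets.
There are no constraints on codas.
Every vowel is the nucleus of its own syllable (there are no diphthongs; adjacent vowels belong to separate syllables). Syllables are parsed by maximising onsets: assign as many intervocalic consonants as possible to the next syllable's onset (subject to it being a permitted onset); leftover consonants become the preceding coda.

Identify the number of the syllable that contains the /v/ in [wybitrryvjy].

Vowels present: y, i, y, y; each is a nucleus, giving 4 syllables.
V1 /y/ – V2 /i/: /b/ → onset of the next syllable (single consonants are always licit onsets).
V2 /i/ – V3 /y/: cluster /trr/ — the longest permitted-onset suffix is /r/; onset = /r/, preceding coda = /tr/.
V3 /y/ – V4 /y/: cluster /vj/ — /vj/ is itself a permitted onset, so the whole cluster goes right; preceding coda = ∅.
Putting it together: wy.bitr.ry.vjy.
The /v/ is in the onset of syllable 4 (/vjy/).

4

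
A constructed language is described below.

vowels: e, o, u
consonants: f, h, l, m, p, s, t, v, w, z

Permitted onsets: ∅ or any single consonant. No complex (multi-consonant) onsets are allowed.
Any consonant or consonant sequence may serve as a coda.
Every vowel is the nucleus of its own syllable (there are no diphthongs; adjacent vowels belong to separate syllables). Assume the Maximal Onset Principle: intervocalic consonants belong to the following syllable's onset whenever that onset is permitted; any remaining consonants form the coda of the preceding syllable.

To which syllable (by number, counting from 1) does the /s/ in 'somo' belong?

1

Nuclei (vowels): o, o → 2 syllables.
V1 /o/ – V2 /o/: /m/ → onset of the next syllable (single consonants are always licit onsets).
Putting it together: so.mo.
The /s/ is in the onset of syllable 1 (/so/).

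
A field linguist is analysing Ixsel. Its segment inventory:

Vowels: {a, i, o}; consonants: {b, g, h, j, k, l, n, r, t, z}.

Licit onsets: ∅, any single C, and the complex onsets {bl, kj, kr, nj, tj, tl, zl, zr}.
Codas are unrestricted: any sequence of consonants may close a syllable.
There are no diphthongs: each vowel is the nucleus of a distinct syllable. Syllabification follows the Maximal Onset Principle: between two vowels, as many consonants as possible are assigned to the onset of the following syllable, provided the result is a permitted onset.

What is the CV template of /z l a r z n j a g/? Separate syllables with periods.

CCVCC.CCVC

Vowels present: a, a; each is a nucleus, giving 2 syllables.
/a…a/ gap (V1→V2): cluster /rznj/ — the longest permitted-onset suffix is /nj/; onset = /nj/, preceding coda = /rz/.
Syllabification: zlarz.njag.
Mapping each syllable to C/V: /zlarz/ → CCVCC, /njag/ → CCVC.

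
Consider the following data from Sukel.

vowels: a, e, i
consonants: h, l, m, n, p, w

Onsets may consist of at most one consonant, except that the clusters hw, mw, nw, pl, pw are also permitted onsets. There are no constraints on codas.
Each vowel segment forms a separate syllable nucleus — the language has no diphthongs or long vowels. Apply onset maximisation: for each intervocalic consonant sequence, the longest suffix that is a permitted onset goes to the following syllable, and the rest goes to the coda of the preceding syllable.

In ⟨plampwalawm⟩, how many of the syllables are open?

1

Vowels present: a, a, a; each is a nucleus, giving 3 syllables.
σ1/σ2 boundary: /mpw/ splits as /m/ + /pw/ (/pw/ is the longest suffix that is a licit onset).
σ2/σ3 boundary: just /l/ — single C goes to the following onset.
Syllabification: plam.pwa.lawm.
Classifying each syllable: /plam/ (closed), /pwa/ (open), /lawm/ (closed).
Open syllables: 1.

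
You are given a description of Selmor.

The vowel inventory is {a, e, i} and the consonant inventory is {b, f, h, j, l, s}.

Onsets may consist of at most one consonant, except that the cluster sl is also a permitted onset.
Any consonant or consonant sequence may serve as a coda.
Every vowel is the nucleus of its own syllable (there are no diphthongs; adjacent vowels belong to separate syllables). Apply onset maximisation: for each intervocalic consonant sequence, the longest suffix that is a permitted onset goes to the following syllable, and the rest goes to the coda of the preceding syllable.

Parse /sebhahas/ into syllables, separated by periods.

seb.ha.has

The vowels are e, a, a — 3 nuclei, so 3 syllables.
/e…a/ gap (V1→V2): /bh/ splits as /b/ + /h/ (/h/ is the longest suffix that is a licit onset).
/a…a/ gap (V2→V3): /h/ → onset of the next syllable (single consonants are always licit onsets).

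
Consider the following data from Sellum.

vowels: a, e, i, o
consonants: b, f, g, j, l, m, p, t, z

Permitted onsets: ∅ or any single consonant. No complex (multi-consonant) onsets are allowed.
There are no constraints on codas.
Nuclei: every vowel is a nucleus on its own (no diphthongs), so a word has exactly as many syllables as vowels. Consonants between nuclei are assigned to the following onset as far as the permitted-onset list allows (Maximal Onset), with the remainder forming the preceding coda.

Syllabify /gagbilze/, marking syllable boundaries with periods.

Vowels present: a, i, e; each is a nucleus, giving 3 syllables.
V1 /a/ – V2 /i/: /gb/ splits as /g/ + /b/ (/b/ is the longest suffix that is a licit onset).
V2 /i/ – V3 /e/: /lz/; trying suffixes from longest down, /z/ is the first permitted one, so coda /l/ | onset /z/.

gag.bil.ze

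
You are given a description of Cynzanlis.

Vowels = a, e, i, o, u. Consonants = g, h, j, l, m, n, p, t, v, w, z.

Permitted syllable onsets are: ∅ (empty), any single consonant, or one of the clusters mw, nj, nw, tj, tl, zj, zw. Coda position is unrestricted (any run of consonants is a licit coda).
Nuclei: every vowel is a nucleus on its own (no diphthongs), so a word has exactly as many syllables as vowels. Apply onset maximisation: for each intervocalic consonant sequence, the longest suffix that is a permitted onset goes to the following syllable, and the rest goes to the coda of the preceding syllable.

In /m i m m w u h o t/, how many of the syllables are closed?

Vowels present: i, u, o; each is a nucleus, giving 3 syllables.
/i…u/ gap (V1→V2): /mmw/ — longest licit onset from the right is /mw/, leaving /m/ as coda.
/u…o/ gap (V2→V3): just /h/ — single C goes to the following onset.
Result: mim.mwu.hot.
Classifying each syllable: /mim/ (closed), /mwu/ (open), /hot/ (closed).
Closed syllables: 2.

2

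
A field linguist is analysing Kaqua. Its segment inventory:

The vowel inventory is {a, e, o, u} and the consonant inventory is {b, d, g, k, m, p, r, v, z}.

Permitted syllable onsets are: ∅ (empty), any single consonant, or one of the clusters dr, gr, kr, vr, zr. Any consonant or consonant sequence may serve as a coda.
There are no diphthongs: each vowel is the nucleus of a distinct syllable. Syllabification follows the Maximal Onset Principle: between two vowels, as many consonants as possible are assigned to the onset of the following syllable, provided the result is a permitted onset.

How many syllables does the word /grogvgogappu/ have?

4

Nuclei (vowels): o, o, a, u → 4 syllables.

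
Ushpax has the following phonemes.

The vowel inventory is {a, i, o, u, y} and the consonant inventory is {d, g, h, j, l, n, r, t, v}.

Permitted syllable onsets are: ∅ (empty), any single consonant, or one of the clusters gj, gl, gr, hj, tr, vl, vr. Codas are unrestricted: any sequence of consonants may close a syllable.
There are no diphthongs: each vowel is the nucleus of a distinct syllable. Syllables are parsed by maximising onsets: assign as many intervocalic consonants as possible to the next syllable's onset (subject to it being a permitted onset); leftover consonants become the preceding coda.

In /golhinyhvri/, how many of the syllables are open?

Vowels present: o, i, y, i; each is a nucleus, giving 4 syllables.
σ1/σ2 boundary: cluster /lh/ — the longest permitted-onset suffix is /h/; onset = /h/, preceding coda = /l/.
σ2/σ3 boundary: /n/ → onset of the next syllable (single consonants are always licit onsets).
σ3/σ4 boundary: cluster /hvr/ — the longest permitted-onset suffix is /vr/; onset = /vr/, preceding coda = /h/.
Syllabification: gol.hi.nyh.vri.
Classifying each syllable: /gol/ (closed), /hi/ (open), /nyh/ (closed), /vri/ (open).
Open syllables: 2.

2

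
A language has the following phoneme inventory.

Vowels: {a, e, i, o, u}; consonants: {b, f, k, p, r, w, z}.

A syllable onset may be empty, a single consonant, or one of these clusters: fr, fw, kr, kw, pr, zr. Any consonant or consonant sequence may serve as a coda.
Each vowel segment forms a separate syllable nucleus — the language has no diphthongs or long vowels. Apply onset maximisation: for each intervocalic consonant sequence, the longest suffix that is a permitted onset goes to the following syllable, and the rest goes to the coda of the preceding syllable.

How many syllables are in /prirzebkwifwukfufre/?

6

Vowels present: i, e, i, u, u, e; each is a nucleus, giving 6 syllables.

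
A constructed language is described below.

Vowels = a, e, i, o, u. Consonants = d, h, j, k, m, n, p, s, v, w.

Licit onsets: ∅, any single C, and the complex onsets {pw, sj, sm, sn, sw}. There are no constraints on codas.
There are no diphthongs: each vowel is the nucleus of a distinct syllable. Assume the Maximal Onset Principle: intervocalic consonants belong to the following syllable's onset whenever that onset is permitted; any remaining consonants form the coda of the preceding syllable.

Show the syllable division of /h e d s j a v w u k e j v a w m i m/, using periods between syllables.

Nuclei (vowels): e, a, u, e, a, i → 6 syllables.
V1 /e/ – V2 /a/: /dsj/; trying suffixes from longest down, /sj/ is the first permitted one, so coda /d/ | onset /sj/.
V2 /a/ – V3 /u/: /vw/; trying suffixes from longest down, /w/ is the first permitted one, so coda /v/ | onset /w/.
V3 /u/ – V4 /e/: just /k/ — single C goes to the following onset.
V4 /e/ – V5 /a/: /jv/ splits as /j/ + /v/ (/v/ is the longest suffix that is a licit onset).
V5 /a/ – V6 /i/: /wm/ splits as /w/ + /m/ (/m/ is the longest suffix that is a licit onset).

hed.sjav.wu.kej.vaw.mim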